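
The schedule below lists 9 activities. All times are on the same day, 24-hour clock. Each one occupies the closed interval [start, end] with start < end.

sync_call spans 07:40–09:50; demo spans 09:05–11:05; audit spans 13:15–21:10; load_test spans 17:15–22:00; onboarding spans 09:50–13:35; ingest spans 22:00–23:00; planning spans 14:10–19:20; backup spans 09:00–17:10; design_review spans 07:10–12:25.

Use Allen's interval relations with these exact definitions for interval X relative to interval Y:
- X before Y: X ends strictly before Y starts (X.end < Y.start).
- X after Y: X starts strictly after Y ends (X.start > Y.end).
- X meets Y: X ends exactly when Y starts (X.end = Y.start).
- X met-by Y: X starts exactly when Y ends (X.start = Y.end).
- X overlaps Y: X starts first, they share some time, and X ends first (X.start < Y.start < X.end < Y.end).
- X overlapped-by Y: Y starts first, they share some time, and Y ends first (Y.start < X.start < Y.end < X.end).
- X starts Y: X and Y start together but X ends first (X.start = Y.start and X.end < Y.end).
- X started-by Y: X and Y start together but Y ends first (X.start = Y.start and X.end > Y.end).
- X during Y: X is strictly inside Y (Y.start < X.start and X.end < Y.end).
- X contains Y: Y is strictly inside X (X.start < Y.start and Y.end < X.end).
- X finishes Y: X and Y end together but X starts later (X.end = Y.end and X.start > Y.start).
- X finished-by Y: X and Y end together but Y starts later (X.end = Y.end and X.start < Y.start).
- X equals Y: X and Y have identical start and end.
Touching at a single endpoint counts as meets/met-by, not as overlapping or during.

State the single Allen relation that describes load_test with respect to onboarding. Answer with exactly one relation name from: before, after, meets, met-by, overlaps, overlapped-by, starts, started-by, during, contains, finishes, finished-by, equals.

after

load_test = [17:15, 22:00]; onboarding = [09:50, 13:35].
Compare endpoints: load_test.start > onboarding.start, load_test.start > onboarding.end, load_test.end > onboarding.start, load_test.end > onboarding.end.
That pattern is 'after'.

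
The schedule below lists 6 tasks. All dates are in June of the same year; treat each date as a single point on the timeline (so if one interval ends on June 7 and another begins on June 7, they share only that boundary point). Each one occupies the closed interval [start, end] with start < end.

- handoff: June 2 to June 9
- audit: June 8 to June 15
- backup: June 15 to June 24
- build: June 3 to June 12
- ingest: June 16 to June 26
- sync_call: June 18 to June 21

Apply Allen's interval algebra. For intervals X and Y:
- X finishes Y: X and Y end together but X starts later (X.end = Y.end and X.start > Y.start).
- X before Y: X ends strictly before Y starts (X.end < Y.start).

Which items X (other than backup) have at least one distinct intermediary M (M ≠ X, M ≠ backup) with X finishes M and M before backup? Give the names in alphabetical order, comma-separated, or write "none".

none

Target backup = [June 15, June 24].
Intermediaries M with M before backup: build, handoff.
Via build — items with X finishes build: none.
Via handoff — items with X finishes handoff: none.
Union: none.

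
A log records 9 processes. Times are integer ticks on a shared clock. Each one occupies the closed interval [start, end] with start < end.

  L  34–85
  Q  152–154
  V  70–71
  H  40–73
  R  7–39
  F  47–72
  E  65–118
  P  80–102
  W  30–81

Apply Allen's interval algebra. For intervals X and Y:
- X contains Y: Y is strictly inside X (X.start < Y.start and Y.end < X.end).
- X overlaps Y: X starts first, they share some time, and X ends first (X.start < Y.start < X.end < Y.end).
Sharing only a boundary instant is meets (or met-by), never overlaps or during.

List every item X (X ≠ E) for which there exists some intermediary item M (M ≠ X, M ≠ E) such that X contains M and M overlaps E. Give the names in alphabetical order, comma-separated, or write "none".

H, L, W

Target E = [65, 118].
Intermediaries M with M overlaps E: F, H, L, W.
Via F — items with X contains F: H, L, W.
Via H — items with X contains H: L, W.
Via L — items with X contains L: none.
Via W — items with X contains W: none.
Union: H, L, W.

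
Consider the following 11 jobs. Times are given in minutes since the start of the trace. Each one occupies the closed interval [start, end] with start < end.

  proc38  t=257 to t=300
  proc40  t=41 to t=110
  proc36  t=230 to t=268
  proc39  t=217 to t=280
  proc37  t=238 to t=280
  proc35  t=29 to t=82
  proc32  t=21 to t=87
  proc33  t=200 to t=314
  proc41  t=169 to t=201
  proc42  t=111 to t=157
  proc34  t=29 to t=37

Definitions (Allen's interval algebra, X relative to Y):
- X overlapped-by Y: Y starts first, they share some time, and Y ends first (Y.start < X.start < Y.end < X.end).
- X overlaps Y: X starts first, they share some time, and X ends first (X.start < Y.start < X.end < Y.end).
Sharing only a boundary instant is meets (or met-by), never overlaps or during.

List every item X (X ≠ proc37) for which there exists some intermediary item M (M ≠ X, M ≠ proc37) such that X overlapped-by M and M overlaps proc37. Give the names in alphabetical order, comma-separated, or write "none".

Target proc37 = [t=238, t=280].
Intermediaries M with M overlaps proc37: proc36.
Via proc36 — items with X overlapped-by proc36: proc38.
Union: proc38.

proc38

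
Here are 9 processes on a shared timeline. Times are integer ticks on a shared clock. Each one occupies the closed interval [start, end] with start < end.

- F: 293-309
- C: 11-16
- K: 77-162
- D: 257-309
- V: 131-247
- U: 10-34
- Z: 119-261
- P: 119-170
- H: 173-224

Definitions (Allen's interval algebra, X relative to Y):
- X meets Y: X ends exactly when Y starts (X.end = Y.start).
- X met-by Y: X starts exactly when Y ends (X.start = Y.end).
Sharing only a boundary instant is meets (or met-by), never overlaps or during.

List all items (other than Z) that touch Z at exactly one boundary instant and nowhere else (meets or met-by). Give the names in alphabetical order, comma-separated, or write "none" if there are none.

Target Z = [119, 261].
C [11, 16] → before → no.
D [257, 309] → overlapped-by → no.
F [293, 309] → after → no.
H [173, 224] → during → no.
K [77, 162] → overlaps → no.
P [119, 170] → starts → no.
U [10, 34] → before → no.
V [131, 247] → during → no.
Result: none.

none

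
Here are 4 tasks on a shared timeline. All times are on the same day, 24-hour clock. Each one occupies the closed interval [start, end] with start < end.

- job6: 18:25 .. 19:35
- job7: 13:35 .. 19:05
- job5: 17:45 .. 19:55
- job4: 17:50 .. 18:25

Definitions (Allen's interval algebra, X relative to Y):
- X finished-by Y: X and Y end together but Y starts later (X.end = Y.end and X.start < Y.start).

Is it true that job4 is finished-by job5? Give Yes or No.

No

job4 = [17:50, 18:25], job5 = [17:45, 19:55].
Actual relation of job4 to job5: during.
Asked whether 'finished-by' holds → No.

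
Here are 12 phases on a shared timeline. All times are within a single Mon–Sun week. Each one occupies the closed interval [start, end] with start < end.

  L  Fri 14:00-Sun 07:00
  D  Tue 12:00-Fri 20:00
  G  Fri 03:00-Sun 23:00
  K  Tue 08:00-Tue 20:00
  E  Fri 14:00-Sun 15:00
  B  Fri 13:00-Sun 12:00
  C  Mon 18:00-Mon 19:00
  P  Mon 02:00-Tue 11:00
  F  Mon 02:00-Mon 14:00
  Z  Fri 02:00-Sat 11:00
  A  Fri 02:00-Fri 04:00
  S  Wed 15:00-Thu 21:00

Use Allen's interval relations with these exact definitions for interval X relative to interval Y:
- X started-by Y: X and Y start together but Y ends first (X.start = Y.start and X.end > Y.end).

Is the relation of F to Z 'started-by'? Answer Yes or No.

F = [Mon 02:00, Mon 14:00], Z = [Fri 02:00, Sat 11:00].
Actual relation of F to Z: before.
Asked whether 'started-by' holds → No.

No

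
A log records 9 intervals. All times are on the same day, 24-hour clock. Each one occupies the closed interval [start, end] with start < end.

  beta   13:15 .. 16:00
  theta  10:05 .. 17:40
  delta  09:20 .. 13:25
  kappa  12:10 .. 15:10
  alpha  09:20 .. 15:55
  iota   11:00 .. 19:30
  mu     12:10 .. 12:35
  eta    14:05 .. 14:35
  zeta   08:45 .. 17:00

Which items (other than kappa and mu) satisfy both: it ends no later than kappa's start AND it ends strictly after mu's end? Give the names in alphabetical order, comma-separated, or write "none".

Conditions: its end is no later than kappa's start (X.end <= 12:10) AND its end is strictly after mu's end (X.end > 12:35).
alpha: end 15:55 <= 12:10? ✗; end 15:55 > 12:35? ✓ → no.
beta: end 16:00 <= 12:10? ✗; end 16:00 > 12:35? ✓ → no.
delta: end 13:25 <= 12:10? ✗; end 13:25 > 12:35? ✓ → no.
eta: end 14:35 <= 12:10? ✗; end 14:35 > 12:35? ✓ → no.
iota: end 19:30 <= 12:10? ✗; end 19:30 > 12:35? ✓ → no.
theta: end 17:40 <= 12:10? ✗; end 17:40 > 12:35? ✓ → no.
zeta: end 17:00 <= 12:10? ✗; end 17:00 > 12:35? ✓ → no.
Result: none.

none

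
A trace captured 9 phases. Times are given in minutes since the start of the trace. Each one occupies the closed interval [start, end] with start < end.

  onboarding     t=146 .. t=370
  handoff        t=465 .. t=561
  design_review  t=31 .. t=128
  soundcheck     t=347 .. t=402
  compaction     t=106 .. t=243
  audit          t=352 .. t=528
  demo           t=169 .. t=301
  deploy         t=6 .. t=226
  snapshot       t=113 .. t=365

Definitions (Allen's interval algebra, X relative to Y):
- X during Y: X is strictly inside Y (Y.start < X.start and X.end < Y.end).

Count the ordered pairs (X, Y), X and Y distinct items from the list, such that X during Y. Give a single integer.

Checking all 72 ordered pairs for relation 'during'; matching pairs in alphabetical order:
(demo, onboarding): demo during onboarding ✓
(demo, snapshot): demo during snapshot ✓
(design_review, deploy): design_review during deploy ✓
Count: 3.

3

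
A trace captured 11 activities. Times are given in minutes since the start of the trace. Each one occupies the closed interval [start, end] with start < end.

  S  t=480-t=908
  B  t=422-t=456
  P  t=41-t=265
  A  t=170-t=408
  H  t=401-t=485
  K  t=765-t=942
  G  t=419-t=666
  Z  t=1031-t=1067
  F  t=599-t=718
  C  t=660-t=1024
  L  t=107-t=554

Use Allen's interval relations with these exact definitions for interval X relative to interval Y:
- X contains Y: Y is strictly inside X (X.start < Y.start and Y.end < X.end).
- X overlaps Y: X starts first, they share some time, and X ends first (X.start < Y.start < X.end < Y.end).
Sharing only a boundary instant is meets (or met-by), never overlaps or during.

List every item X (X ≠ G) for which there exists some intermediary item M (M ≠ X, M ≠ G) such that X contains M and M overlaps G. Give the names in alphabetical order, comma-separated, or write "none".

Target G = [t=419, t=666].
Intermediaries M with M overlaps G: H, L.
Via H — items with X contains H: L.
Via L — items with X contains L: none.
Union: L.

L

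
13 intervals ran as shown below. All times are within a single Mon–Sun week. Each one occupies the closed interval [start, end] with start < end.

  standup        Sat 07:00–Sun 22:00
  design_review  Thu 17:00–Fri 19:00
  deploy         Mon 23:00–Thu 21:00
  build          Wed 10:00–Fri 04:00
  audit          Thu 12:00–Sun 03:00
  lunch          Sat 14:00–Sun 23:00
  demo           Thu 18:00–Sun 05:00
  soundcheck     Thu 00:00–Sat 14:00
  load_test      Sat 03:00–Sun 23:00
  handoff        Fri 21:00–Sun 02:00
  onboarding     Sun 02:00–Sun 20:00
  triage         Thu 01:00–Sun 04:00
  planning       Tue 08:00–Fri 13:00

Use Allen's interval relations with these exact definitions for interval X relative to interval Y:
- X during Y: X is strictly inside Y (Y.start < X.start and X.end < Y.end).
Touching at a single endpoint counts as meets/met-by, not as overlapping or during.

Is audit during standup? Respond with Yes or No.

audit = [Thu 12:00, Sun 03:00], standup = [Sat 07:00, Sun 22:00].
Actual relation of audit to standup: overlaps.
Asked whether 'during' holds → No.

No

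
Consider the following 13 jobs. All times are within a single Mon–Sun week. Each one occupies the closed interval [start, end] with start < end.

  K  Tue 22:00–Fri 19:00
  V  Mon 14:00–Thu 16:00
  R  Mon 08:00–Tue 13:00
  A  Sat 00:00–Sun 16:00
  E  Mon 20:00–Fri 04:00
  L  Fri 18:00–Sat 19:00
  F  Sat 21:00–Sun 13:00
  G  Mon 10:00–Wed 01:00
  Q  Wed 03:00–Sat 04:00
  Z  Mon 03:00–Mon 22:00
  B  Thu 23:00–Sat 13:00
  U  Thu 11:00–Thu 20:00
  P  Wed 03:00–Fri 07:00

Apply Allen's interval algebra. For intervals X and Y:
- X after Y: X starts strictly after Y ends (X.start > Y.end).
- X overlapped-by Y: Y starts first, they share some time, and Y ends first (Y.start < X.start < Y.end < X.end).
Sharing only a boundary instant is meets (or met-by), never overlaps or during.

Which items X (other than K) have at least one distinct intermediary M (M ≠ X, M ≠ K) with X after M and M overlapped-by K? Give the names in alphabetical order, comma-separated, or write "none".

Target K = [Tue 22:00, Fri 19:00].
Intermediaries M with M overlapped-by K: B, L, Q.
Via B — items with X after B: F.
Via L — items with X after L: F.
Via Q — items with X after Q: F.
Union: F.

F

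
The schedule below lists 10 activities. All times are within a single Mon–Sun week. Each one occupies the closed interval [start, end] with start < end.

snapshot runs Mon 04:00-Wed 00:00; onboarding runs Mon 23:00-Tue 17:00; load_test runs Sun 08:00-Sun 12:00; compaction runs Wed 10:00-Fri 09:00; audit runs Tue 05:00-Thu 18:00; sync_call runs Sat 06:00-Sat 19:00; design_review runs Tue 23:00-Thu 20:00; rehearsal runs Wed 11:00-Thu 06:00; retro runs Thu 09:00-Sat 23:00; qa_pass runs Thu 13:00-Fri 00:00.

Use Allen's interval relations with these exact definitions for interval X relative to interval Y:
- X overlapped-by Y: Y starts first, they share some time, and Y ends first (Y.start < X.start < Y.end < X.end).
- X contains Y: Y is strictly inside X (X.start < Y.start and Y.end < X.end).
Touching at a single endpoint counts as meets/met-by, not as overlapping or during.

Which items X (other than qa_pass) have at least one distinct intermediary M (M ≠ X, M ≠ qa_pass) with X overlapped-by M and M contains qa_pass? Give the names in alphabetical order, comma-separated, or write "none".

retro

Target qa_pass = [Thu 13:00, Fri 00:00].
Intermediaries M with M contains qa_pass: compaction, retro.
Via compaction — items with X overlapped-by compaction: retro.
Via retro — items with X overlapped-by retro: none.
Union: retro.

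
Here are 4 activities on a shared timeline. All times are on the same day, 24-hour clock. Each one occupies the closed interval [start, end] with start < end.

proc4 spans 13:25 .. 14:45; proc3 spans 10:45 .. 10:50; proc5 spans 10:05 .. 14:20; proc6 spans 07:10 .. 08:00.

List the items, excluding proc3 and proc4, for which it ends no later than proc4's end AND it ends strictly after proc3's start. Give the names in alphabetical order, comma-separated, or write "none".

Conditions: its end is no later than proc4's end (X.end <= 14:45) AND its end is strictly after proc3's start (X.end > 10:45).
proc5: end 14:20 <= 14:45? ✓; end 14:20 > 10:45? ✓ → yes.
proc6: end 08:00 <= 14:45? ✓; end 08:00 > 10:45? ✗ → no.
Result: proc5.

proc5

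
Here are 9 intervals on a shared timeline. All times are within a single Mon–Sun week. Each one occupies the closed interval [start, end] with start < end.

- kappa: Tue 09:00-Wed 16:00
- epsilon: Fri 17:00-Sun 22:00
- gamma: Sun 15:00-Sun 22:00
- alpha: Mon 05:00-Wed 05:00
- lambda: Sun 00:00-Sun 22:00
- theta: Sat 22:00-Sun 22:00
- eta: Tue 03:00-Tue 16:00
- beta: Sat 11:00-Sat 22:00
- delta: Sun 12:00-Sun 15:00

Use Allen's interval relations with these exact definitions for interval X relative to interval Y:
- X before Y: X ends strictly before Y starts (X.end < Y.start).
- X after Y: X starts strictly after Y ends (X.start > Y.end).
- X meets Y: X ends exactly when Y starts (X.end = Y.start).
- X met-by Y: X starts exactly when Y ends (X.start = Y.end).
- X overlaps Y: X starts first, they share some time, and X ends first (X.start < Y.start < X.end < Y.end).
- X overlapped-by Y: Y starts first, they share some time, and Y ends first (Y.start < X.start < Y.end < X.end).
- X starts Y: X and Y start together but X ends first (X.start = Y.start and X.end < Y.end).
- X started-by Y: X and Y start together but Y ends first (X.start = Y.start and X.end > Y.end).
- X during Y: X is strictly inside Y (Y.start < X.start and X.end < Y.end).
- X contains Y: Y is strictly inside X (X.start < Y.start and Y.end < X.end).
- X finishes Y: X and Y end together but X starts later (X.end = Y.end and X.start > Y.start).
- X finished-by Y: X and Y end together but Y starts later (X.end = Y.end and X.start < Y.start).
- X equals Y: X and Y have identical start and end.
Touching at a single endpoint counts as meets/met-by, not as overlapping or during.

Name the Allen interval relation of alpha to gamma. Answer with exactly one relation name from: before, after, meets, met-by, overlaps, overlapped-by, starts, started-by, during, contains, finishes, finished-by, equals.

before

alpha = [Mon 05:00, Wed 05:00]; gamma = [Sun 15:00, Sun 22:00].
Compare endpoints: alpha.start < gamma.start, alpha.start < gamma.end, alpha.end < gamma.start, alpha.end < gamma.end.
That pattern is 'before'.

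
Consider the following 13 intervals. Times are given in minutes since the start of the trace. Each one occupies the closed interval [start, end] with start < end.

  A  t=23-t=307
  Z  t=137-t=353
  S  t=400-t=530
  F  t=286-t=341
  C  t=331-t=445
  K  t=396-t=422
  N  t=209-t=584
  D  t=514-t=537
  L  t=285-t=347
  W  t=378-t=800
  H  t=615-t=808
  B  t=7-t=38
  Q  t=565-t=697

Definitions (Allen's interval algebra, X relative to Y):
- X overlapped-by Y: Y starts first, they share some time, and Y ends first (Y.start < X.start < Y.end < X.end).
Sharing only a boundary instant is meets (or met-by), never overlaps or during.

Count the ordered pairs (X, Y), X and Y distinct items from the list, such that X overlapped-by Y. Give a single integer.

17

Checking all 156 ordered pairs for relation 'overlapped-by'; matching pairs in alphabetical order:
(A, B): A overlapped-by B ✓
(C, F): C overlapped-by F ✓
(C, L): C overlapped-by L ✓
(C, Z): C overlapped-by Z ✓
(D, S): D overlapped-by S ✓
(F, A): F overlapped-by A ✓
(H, Q): H overlapped-by Q ✓
(H, W): H overlapped-by W ✓
(L, A): L overlapped-by A ✓
(N, A): N overlapped-by A ✓
(N, Z): N overlapped-by Z ✓
(Q, N): Q overlapped-by N ✓
(S, C): S overlapped-by C ✓
(S, K): S overlapped-by K ✓
(W, C): W overlapped-by C ✓
(W, N): W overlapped-by N ✓
(Z, A): Z overlapped-by A ✓
Count: 17.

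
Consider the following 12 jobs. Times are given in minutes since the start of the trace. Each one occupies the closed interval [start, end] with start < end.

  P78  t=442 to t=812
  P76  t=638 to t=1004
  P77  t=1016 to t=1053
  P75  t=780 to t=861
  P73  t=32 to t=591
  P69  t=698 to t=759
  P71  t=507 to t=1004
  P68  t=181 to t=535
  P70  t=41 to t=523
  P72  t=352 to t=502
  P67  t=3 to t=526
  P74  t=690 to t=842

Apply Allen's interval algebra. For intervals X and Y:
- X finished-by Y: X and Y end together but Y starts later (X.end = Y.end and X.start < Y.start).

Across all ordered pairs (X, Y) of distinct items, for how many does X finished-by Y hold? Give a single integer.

Checking all 132 ordered pairs for relation 'finished-by'; matching pairs in alphabetical order:
(P71, P76): P71 finished-by P76 ✓
Count: 1.

1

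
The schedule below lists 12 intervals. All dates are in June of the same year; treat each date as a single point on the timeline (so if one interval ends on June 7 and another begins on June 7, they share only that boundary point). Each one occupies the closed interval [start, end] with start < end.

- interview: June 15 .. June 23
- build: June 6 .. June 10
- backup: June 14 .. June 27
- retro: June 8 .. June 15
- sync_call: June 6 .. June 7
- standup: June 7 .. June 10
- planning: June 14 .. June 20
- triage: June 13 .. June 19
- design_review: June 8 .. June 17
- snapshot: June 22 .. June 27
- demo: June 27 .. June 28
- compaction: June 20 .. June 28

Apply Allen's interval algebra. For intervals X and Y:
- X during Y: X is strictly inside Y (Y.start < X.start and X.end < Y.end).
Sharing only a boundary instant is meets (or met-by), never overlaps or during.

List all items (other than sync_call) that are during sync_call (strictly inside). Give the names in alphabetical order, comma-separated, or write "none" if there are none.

none

Target sync_call = [June 6, June 7].
backup [June 14, June 27] → after → no.
build [June 6, June 10] → started-by → no.
compaction [June 20, June 28] → after → no.
demo [June 27, June 28] → after → no.
design_review [June 8, June 17] → after → no.
interview [June 15, June 23] → after → no.
planning [June 14, June 20] → after → no.
retro [June 8, June 15] → after → no.
snapshot [June 22, June 27] → after → no.
standup [June 7, June 10] → met-by → no.
triage [June 13, June 19] → after → no.
Result: none.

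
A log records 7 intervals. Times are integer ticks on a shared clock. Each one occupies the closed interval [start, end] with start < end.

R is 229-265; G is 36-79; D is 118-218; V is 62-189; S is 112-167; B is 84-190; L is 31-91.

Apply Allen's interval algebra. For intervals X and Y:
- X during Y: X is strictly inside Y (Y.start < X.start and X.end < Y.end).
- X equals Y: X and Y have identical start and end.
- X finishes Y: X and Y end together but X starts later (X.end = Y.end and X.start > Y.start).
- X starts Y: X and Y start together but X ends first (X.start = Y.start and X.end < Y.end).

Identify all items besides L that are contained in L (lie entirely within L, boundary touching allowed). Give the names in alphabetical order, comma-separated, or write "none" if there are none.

G

Target L = [31, 91].
B [84, 190] → overlapped-by → no.
D [118, 218] → after → no.
G [36, 79] → during → yes.
R [229, 265] → after → no.
S [112, 167] → after → no.
V [62, 189] → overlapped-by → no.
Result: G.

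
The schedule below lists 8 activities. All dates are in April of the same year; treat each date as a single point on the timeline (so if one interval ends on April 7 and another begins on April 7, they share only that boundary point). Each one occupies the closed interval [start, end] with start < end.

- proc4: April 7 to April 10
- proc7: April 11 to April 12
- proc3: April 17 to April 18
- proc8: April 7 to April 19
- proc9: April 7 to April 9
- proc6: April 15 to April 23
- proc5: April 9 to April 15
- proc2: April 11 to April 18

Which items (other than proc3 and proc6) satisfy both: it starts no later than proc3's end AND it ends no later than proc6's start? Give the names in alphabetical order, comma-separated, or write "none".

proc4, proc5, proc7, proc9

Conditions: its start is no later than proc3's end (X.start <= April 18) AND its end is no later than proc6's start (X.end <= April 15).
proc2: start April 11 <= April 18? ✓; end April 18 <= April 15? ✗ → no.
proc4: start April 7 <= April 18? ✓; end April 10 <= April 15? ✓ → yes.
proc5: start April 9 <= April 18? ✓; end April 15 <= April 15? ✓ → yes.
proc7: start April 11 <= April 18? ✓; end April 12 <= April 15? ✓ → yes.
proc8: start April 7 <= April 18? ✓; end April 19 <= April 15? ✗ → no.
proc9: start April 7 <= April 18? ✓; end April 9 <= April 15? ✓ → yes.
Result: proc4, proc5, proc7, proc9.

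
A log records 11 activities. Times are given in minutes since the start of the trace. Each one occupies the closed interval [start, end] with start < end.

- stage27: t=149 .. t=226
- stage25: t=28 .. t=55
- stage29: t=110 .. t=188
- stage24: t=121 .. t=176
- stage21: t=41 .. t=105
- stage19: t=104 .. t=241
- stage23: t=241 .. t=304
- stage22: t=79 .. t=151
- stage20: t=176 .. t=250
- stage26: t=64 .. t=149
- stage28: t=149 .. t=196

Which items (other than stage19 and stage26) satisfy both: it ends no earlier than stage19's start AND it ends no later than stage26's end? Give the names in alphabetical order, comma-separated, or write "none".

stage21

Conditions: its end is no earlier than stage19's start (X.end >= t=104) AND its end is no later than stage26's end (X.end <= t=149).
stage20: end t=250 >= t=104? ✓; end t=250 <= t=149? ✗ → no.
stage21: end t=105 >= t=104? ✓; end t=105 <= t=149? ✓ → yes.
stage22: end t=151 >= t=104? ✓; end t=151 <= t=149? ✗ → no.
stage23: end t=304 >= t=104? ✓; end t=304 <= t=149? ✗ → no.
stage24: end t=176 >= t=104? ✓; end t=176 <= t=149? ✗ → no.
stage25: end t=55 >= t=104? ✗; end t=55 <= t=149? ✓ → no.
stage27: end t=226 >= t=104? ✓; end t=226 <= t=149? ✗ → no.
stage28: end t=196 >= t=104? ✓; end t=196 <= t=149? ✗ → no.
stage29: end t=188 >= t=104? ✓; end t=188 <= t=149? ✗ → no.
Result: stage21.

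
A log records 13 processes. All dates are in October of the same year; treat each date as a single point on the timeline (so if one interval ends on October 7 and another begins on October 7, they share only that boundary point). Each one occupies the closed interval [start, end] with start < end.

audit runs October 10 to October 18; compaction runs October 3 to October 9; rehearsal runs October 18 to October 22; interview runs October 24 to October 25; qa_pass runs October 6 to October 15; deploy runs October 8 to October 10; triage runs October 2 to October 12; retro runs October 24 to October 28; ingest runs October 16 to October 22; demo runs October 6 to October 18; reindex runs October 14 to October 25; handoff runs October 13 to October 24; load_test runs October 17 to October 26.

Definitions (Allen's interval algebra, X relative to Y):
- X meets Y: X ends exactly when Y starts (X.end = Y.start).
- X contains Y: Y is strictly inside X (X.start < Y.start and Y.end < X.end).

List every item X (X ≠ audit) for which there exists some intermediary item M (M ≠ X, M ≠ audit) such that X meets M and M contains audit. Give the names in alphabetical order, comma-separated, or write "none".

Target audit = [October 10, October 18].
Intermediaries M with M contains audit: none.
Union: none.

none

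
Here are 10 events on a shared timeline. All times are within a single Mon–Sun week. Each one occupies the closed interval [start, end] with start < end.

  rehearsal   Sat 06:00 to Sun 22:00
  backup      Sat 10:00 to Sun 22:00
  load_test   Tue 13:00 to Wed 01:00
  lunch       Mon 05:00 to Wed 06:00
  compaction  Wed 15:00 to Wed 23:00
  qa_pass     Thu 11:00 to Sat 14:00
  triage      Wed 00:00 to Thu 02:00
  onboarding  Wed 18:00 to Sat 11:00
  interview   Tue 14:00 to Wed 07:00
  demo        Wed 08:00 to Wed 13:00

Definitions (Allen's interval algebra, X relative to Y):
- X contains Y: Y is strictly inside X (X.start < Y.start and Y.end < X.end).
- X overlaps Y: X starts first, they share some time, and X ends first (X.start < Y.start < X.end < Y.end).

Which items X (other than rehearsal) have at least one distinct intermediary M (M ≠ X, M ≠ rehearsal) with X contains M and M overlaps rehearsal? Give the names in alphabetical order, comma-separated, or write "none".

none

Target rehearsal = [Sat 06:00, Sun 22:00].
Intermediaries M with M overlaps rehearsal: onboarding, qa_pass.
Via onboarding — items with X contains onboarding: none.
Via qa_pass — items with X contains qa_pass: none.
Union: none.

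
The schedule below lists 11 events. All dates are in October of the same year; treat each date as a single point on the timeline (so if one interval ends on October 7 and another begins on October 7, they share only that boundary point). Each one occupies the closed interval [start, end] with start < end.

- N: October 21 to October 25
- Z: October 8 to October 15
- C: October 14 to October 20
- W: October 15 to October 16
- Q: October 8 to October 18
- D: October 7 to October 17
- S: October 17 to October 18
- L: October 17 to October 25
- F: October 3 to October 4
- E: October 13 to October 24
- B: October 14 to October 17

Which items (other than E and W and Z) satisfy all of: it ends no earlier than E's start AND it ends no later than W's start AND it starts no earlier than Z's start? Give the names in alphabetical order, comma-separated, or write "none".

none

Conditions: its end is no earlier than E's start (X.end >= October 13) AND its end is no later than W's start (X.end <= October 15) AND its start is no earlier than Z's start (X.start >= October 8).
B: end October 17 >= October 13? ✓; end October 17 <= October 15? ✗; start October 14 >= October 8? ✓ → no.
C: end October 20 >= October 13? ✓; end October 20 <= October 15? ✗; start October 14 >= October 8? ✓ → no.
D: end October 17 >= October 13? ✓; end October 17 <= October 15? ✗; start October 7 >= October 8? ✗ → no.
F: end October 4 >= October 13? ✗; end October 4 <= October 15? ✓; start October 3 >= October 8? ✗ → no.
L: end October 25 >= October 13? ✓; end October 25 <= October 15? ✗; start October 17 >= October 8? ✓ → no.
N: end October 25 >= October 13? ✓; end October 25 <= October 15? ✗; start October 21 >= October 8? ✓ → no.
Q: end October 18 >= October 13? ✓; end October 18 <= October 15? ✗; start October 8 >= October 8? ✓ → no.
S: end October 18 >= October 13? ✓; end October 18 <= October 15? ✗; start October 17 >= October 8? ✓ → no.
Result: none.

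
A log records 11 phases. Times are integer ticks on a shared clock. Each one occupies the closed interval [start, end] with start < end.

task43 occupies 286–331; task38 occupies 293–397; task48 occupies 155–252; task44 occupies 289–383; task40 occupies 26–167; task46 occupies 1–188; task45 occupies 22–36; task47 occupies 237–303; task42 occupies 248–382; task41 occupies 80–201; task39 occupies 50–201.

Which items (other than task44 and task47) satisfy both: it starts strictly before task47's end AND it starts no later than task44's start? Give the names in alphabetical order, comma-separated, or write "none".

Conditions: its start is strictly before task47's end (X.start < 303) AND its start is no later than task44's start (X.start <= 289).
task38: start 293 < 303? ✓; start 293 <= 289? ✗ → no.
task39: start 50 < 303? ✓; start 50 <= 289? ✓ → yes.
task40: start 26 < 303? ✓; start 26 <= 289? ✓ → yes.
task41: start 80 < 303? ✓; start 80 <= 289? ✓ → yes.
task42: start 248 < 303? ✓; start 248 <= 289? ✓ → yes.
task43: start 286 < 303? ✓; start 286 <= 289? ✓ → yes.
task45: start 22 < 303? ✓; start 22 <= 289? ✓ → yes.
task46: start 1 < 303? ✓; start 1 <= 289? ✓ → yes.
task48: start 155 < 303? ✓; start 155 <= 289? ✓ → yes.
Result: task39, task40, task41, task42, task43, task45, task46, task48.

task39, task40, task41, task42, task43, task45, task46, task48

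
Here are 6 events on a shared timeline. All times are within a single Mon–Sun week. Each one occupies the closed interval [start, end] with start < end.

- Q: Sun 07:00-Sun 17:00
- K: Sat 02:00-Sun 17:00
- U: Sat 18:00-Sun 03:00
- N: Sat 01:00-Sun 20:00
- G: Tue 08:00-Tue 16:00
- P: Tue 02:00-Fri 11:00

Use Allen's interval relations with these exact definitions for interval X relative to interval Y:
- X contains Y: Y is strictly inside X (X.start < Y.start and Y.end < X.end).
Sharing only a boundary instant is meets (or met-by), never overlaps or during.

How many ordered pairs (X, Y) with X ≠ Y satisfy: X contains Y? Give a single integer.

5

Checking all 30 ordered pairs for relation 'contains'; matching pairs in alphabetical order:
(K, U): K contains U ✓
(N, K): N contains K ✓
(N, Q): N contains Q ✓
(N, U): N contains U ✓
(P, G): P contains G ✓
Count: 5.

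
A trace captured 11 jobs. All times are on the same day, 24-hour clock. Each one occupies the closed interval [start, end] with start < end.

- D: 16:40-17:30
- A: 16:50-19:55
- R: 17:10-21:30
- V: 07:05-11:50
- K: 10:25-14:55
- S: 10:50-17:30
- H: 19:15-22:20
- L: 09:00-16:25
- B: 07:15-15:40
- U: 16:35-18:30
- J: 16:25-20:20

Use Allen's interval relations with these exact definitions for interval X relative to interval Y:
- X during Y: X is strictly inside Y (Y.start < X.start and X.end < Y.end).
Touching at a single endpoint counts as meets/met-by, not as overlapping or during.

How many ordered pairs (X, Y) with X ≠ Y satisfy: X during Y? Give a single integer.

Checking all 110 ordered pairs for relation 'during'; matching pairs in alphabetical order:
(A, J): A during J ✓
(D, J): D during J ✓
(D, U): D during U ✓
(K, B): K during B ✓
(K, L): K during L ✓
(U, J): U during J ✓
Count: 6.

6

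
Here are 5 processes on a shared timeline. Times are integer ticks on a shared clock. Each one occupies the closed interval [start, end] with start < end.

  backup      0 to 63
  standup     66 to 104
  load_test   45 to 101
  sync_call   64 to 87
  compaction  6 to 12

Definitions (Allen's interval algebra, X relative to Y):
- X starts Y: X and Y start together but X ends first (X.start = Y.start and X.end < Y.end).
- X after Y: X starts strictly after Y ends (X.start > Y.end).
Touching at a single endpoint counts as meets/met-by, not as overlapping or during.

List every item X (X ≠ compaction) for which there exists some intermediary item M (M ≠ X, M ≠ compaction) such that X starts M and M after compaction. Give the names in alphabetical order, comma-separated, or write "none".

none

Target compaction = [6, 12].
Intermediaries M with M after compaction: load_test, standup, sync_call.
Via load_test — items with X starts load_test: none.
Via standup — items with X starts standup: none.
Via sync_call — items with X starts sync_call: none.
Union: none.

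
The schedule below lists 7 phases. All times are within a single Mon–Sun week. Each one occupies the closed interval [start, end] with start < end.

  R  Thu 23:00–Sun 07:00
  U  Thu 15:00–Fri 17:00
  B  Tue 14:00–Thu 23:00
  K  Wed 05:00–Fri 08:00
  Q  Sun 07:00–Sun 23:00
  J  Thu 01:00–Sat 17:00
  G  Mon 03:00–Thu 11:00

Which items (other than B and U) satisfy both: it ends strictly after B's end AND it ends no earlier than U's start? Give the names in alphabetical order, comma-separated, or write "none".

Conditions: its end is strictly after B's end (X.end > Thu 23:00) AND its end is no earlier than U's start (X.end >= Thu 15:00).
G: end Thu 11:00 > Thu 23:00? ✗; end Thu 11:00 >= Thu 15:00? ✗ → no.
J: end Sat 17:00 > Thu 23:00? ✓; end Sat 17:00 >= Thu 15:00? ✓ → yes.
K: end Fri 08:00 > Thu 23:00? ✓; end Fri 08:00 >= Thu 15:00? ✓ → yes.
Q: end Sun 23:00 > Thu 23:00? ✓; end Sun 23:00 >= Thu 15:00? ✓ → yes.
R: end Sun 07:00 > Thu 23:00? ✓; end Sun 07:00 >= Thu 15:00? ✓ → yes.
Result: J, K, Q, R.

J, K, Q, R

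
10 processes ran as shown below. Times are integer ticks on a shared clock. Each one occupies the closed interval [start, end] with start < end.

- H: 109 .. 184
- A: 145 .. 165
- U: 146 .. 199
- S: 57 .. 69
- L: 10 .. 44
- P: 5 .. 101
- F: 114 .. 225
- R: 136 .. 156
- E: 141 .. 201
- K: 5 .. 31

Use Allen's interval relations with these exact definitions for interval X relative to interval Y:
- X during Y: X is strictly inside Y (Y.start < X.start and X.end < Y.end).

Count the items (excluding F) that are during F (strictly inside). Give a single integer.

4

Target F = [114, 225].
A [145, 165] → during → counts.
E [141, 201] → during → counts.
H [109, 184] → overlaps → no.
K [5, 31] → before → no.
L [10, 44] → before → no.
P [5, 101] → before → no.
R [136, 156] → during → counts.
S [57, 69] → before → no.
U [146, 199] → during → counts.
Total: 4.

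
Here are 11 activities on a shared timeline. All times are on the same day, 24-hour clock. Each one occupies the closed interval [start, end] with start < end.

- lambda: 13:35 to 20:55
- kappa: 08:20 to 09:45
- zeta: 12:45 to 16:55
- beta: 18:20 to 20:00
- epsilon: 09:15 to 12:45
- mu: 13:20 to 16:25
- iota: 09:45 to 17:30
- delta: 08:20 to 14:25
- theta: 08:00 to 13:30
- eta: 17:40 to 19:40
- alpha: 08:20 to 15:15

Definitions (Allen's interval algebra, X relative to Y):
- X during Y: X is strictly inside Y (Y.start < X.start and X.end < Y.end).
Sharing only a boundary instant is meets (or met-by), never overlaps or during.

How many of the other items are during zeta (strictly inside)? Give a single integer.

1

Target zeta = [12:45, 16:55].
alpha [08:20, 15:15] → overlaps → no.
beta [18:20, 20:00] → after → no.
delta [08:20, 14:25] → overlaps → no.
epsilon [09:15, 12:45] → meets → no.
eta [17:40, 19:40] → after → no.
iota [09:45, 17:30] → contains → no.
kappa [08:20, 09:45] → before → no.
lambda [13:35, 20:55] → overlapped-by → no.
mu [13:20, 16:25] → during → counts.
theta [08:00, 13:30] → overlaps → no.
Total: 1.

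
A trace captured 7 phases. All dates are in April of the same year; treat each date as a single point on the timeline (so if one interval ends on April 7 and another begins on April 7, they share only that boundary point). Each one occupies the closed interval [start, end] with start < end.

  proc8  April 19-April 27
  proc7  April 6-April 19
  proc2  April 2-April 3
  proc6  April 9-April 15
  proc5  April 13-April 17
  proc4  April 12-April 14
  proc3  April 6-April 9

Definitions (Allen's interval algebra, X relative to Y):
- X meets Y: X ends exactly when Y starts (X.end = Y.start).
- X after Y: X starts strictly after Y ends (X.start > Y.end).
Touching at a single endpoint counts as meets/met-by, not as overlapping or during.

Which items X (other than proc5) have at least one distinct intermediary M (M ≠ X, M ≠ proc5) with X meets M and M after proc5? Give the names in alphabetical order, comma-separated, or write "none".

proc7

Target proc5 = [April 13, April 17].
Intermediaries M with M after proc5: proc8.
Via proc8 — items with X meets proc8: proc7.
Union: proc7.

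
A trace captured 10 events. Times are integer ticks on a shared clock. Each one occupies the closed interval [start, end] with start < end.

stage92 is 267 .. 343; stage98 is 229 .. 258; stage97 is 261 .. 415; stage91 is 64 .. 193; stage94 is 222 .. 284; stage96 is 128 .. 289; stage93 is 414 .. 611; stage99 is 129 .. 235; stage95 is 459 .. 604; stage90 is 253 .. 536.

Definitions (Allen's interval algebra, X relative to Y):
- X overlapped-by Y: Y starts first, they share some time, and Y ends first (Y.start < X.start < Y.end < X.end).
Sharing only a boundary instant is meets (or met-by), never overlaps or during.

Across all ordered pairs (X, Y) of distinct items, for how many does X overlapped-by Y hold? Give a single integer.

14

Checking all 90 ordered pairs for relation 'overlapped-by'; matching pairs in alphabetical order:
(stage90, stage94): stage90 overlapped-by stage94 ✓
(stage90, stage96): stage90 overlapped-by stage96 ✓
(stage90, stage98): stage90 overlapped-by stage98 ✓
(stage92, stage94): stage92 overlapped-by stage94 ✓
(stage92, stage96): stage92 overlapped-by stage96 ✓
(stage93, stage90): stage93 overlapped-by stage90 ✓
(stage93, stage97): stage93 overlapped-by stage97 ✓
(stage94, stage99): stage94 overlapped-by stage99 ✓
(stage95, stage90): stage95 overlapped-by stage90 ✓
(stage96, stage91): stage96 overlapped-by stage91 ✓
(stage97, stage94): stage97 overlapped-by stage94 ✓
(stage97, stage96): stage97 overlapped-by stage96 ✓
(stage98, stage99): stage98 overlapped-by stage99 ✓
(stage99, stage91): stage99 overlapped-by stage91 ✓
Count: 14.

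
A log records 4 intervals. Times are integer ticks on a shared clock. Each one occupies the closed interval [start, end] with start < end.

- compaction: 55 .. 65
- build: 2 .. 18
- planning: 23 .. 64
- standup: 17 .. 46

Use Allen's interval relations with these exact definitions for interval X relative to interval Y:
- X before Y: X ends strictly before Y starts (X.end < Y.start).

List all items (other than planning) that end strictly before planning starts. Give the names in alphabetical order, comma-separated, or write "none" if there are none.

Target planning = [23, 64].
build [2, 18] → before → yes.
compaction [55, 65] → overlapped-by → no.
standup [17, 46] → overlaps → no.
Result: build.

build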